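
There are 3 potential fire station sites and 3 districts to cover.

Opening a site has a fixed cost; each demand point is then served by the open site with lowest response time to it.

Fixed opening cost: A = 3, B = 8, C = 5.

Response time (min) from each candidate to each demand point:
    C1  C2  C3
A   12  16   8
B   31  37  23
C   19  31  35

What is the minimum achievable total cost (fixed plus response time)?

Open {A}: assign each demand point to its cheapest open site.
  C1→A 12, C2→A 16, C3→A 8
  response time 36, fixed 3 → total 39.
Compare {A, C}: response time 36 + fixed 8 = 44.
Compare {A, B}: response time 36 + fixed 11 = 47.
Compare {A, B, C}: response time 36 + fixed 16 = 52.
All other subsets cost ≥ 44. Minimum total cost: 39.

39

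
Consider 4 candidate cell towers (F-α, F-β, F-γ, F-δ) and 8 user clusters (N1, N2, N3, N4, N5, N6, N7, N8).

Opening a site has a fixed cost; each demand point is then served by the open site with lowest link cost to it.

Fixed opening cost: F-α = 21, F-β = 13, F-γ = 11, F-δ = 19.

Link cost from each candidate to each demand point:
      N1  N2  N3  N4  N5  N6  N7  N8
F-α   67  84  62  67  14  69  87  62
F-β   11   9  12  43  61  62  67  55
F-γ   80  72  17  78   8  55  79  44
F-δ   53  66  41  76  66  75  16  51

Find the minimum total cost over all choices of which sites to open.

241

Open {F-β, F-γ, F-δ}: assign each demand point to its cheapest open site.
  N1→F-β 11, N2→F-β 9, N3→F-β 12, N4→F-β 43, N5→F-γ 8, N6→F-γ 55, N7→F-δ 16, N8→F-γ 44
  link cost 198, fixed 43 → total 241.
Compare {F-α, F-β, F-γ, F-δ}: link cost 198 + fixed 64 = 262.
Compare {F-α, F-β, F-δ}: link cost 218 + fixed 53 = 271.
Compare {F-β, F-γ}: link cost 249 + fixed 24 = 273.
All other subsets cost ≥ 262. Minimum total cost: 241.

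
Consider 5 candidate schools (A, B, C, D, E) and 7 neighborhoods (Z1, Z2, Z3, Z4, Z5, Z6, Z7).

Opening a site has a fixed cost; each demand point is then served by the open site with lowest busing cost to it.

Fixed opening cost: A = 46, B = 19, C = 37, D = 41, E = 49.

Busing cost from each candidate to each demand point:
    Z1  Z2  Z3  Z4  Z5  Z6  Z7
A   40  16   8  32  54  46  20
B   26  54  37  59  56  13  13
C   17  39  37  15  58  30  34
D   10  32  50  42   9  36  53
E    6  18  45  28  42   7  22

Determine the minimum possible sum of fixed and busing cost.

207

Open {A, B, D}: assign each demand point to its cheapest open site.
  Z1→D 10, Z2→A 16, Z3→A 8, Z4→A 32, Z5→D 9, Z6→B 13, Z7→B 13
  busing cost 101, fixed 106 → total 207.
Compare {B, D}: busing cost 156 + fixed 60 = 216.
Compare {E}: busing cost 168 + fixed 49 = 217.
Compare {A, D}: busing cost 131 + fixed 87 = 218.
All other subsets cost ≥ 216. Minimum total cost: 207.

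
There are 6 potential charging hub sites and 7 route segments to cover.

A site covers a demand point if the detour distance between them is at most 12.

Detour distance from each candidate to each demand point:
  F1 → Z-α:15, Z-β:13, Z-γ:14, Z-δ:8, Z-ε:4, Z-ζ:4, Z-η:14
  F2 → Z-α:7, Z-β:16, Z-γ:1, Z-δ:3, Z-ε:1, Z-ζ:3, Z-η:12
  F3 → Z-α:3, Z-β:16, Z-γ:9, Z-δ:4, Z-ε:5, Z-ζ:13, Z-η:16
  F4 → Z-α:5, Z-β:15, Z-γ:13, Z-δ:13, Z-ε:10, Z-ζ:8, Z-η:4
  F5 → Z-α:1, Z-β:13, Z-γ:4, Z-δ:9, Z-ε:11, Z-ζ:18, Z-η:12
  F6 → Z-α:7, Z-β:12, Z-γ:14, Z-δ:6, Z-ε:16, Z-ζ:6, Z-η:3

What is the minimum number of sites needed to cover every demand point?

Coverage sets (demand points within 12 of each site):
  F1: {Z-δ, Z-ε, Z-ζ}
  F2: {Z-α, Z-γ, Z-δ, Z-ε, Z-ζ, Z-η}
  F3: {Z-α, Z-γ, Z-δ, Z-ε}
  F4: {Z-α, Z-ε, Z-ζ, Z-η}
  F5: {Z-α, Z-γ, Z-δ, Z-ε, Z-η}
  F6: {Z-α, Z-β, Z-δ, Z-ζ, Z-η}
No single site covers all 7 demand points.
But {F2, F6} covers everything, so the minimum is 2.

2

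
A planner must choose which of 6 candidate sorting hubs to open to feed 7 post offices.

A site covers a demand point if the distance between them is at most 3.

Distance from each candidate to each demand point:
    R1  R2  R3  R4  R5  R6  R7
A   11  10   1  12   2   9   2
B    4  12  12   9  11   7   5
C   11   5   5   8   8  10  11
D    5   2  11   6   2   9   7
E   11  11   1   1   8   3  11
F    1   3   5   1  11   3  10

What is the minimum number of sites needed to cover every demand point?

Coverage sets (demand points within 3 of each site):
  A: {R3, R5, R7}
  B: {}
  C: {}
  D: {R2, R5}
  E: {R3, R4, R6}
  F: {R1, R2, R4, R6}
No single site covers all 7 demand points.
But {A, F} covers everything, so the minimum is 2.

2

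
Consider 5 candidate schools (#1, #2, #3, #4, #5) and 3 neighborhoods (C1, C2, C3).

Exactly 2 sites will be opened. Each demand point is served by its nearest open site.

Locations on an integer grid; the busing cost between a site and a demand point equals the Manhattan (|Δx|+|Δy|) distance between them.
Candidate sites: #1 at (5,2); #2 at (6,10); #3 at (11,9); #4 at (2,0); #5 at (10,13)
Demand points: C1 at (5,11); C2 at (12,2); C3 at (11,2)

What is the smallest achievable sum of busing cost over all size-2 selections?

15

Open {#1, #2}.
  C1→#2 2, C2→#1 7, C3→#1 6  ⇒ total 15.
Compare {#2, #3}: total 17.
Compare {#1, #5}: total 20.
No size-2 selection does better; minimum is 15.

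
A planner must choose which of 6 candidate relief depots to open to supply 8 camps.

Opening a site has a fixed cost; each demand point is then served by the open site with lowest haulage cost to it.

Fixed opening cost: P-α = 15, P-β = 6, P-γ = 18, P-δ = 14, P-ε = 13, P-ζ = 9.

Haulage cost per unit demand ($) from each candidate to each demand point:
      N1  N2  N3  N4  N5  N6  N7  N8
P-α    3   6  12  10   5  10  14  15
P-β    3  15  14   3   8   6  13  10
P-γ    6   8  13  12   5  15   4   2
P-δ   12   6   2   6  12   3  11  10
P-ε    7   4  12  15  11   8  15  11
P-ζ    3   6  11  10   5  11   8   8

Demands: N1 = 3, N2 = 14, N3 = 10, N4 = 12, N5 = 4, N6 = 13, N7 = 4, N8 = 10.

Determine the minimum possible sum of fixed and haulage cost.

Open {P-β, P-γ, P-δ, P-ε}: assign each demand point to its cheapest open site.
  N1→P-β 3×3=9, N2→P-ε 14×4=56, N3→P-δ 10×2=20, N4→P-β 12×3=36, N5→P-γ 4×5=20, N6→P-δ 13×3=39, N7→P-γ 4×4=16, N8→P-γ 10×2=20
  haulage cost 216, fixed 51 → total 267.
Compare {P-β, P-γ, P-δ, P-ε, P-ζ}: haulage cost 216 + fixed 60 = 276.
Compare {P-β, P-γ, P-δ}: haulage cost 244 + fixed 38 = 282.
Compare {P-α, P-β, P-γ, P-δ, P-ε}: haulage cost 216 + fixed 66 = 282.
All other subsets cost ≥ 276. Minimum total cost: 267.

267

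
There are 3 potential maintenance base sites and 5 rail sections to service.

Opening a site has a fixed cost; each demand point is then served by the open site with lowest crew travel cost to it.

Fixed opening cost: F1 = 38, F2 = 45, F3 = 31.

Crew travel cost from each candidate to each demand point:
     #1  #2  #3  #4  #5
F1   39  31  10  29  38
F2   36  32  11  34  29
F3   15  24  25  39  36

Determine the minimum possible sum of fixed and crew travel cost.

Open {F3}: assign each demand point to its cheapest open site.
  #1→F3 15, #2→F3 24, #3→F3 25, #4→F3 39, #5→F3 36
  crew travel cost 139, fixed 31 → total 170.
Compare {F1, F3}: crew travel cost 114 + fixed 69 = 183.
Compare {F1}: crew travel cost 147 + fixed 38 = 185.
Compare {F2}: crew travel cost 142 + fixed 45 = 187.
All other subsets cost ≥ 183. Minimum total cost: 170.

170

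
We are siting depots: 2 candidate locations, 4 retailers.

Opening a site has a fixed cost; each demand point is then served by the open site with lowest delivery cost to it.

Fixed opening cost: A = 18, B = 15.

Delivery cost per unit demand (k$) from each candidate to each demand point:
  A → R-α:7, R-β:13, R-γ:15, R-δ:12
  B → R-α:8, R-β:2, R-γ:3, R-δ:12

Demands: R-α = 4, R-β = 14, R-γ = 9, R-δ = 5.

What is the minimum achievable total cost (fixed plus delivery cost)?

Open {B}: assign each demand point to its cheapest open site.
  R-α→B 4×8=32, R-β→B 14×2=28, R-γ→B 9×3=27, R-δ→B 5×12=60
  delivery cost 147, fixed 15 → total 162.
Compare {A, B}: delivery cost 143 + fixed 33 = 176.
Compare {A}: delivery cost 405 + fixed 18 = 423.

162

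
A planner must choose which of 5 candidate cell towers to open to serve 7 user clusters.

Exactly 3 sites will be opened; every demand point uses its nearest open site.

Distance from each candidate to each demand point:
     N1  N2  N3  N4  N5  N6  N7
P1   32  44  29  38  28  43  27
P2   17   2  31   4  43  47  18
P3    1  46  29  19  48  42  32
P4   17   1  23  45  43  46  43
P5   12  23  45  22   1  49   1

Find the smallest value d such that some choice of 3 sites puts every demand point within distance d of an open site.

42

Open {P1, P2, P3}.
  Farthest demand point is N6 at distance 42 (to P3); all others are ≤ 42.
With {P1, P3, P4} the worst case is 42.
With {P1, P3, P5} the worst case is 42.
No size-3 selection achieves below 42.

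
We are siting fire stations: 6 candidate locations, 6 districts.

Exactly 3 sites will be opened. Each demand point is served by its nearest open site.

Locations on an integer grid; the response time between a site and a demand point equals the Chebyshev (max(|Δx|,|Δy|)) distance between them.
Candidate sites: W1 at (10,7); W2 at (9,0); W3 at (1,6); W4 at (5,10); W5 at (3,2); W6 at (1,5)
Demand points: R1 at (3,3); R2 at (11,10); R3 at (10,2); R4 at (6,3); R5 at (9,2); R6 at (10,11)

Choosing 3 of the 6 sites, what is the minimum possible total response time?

Open {W1, W2, W5}.
  R1→W5 1, R2→W1 3, R3→W2 2, R4→W2 3, R5→W2 2, R6→W1 4  ⇒ total 15.
Compare {W1, W2, W6}: total 16.
Compare {W1, W2, W3}: total 17.
No size-3 selection does better; minimum is 15.

15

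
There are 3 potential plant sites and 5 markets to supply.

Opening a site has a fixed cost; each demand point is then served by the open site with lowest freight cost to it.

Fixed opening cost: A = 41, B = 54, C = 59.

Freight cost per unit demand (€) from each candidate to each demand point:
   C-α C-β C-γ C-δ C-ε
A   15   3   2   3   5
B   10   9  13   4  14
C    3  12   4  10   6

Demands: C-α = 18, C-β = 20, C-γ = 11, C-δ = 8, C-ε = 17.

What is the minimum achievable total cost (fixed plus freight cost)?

345

Open {A, C}: assign each demand point to its cheapest open site.
  C-α→C 18×3=54, C-β→A 20×3=60, C-γ→A 11×2=22, C-δ→A 8×3=24, C-ε→A 17×5=85
  freight cost 245, fixed 100 → total 345.
Compare {A, B, C}: freight cost 245 + fixed 154 = 399.
Compare {A, B}: freight cost 371 + fixed 95 = 466.
Compare {A}: freight cost 461 + fixed 41 = 502.
All other subsets cost ≥ 399. Minimum total cost: 345.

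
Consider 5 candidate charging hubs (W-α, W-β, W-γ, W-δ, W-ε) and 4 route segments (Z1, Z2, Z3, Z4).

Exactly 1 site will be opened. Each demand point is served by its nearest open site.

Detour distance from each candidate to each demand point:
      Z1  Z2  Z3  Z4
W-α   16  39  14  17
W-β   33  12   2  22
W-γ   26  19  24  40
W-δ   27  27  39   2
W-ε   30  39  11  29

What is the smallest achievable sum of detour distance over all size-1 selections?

69

Open {W-β}.
  Z1→W-β 33, Z2→W-β 12, Z3→W-β 2, Z4→W-β 22  ⇒ total 69.
Compare {W-α}: total 86.
Compare {W-δ}: total 95.
No size-1 selection does better; minimum is 69.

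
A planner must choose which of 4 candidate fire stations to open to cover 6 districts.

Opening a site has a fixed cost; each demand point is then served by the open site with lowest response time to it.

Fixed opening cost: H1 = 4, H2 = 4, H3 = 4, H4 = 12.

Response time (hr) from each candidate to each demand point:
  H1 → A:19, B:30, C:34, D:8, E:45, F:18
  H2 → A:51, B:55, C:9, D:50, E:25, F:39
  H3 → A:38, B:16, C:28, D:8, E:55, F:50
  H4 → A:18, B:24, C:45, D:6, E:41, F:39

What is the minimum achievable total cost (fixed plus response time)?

Open {H1, H2, H3}: assign each demand point to its cheapest open site.
  A→H1 19, B→H3 16, C→H2 9, D→H1 8, E→H2 25, F→H1 18
  response time 95, fixed 12 → total 107.
Compare {H1, H2, H3, H4}: response time 92 + fixed 24 = 116.
Compare {H1, H2}: response time 109 + fixed 8 = 117.
Compare {H1, H2, H4}: response time 100 + fixed 20 = 120.
All other subsets cost ≥ 116. Minimum total cost: 107.

107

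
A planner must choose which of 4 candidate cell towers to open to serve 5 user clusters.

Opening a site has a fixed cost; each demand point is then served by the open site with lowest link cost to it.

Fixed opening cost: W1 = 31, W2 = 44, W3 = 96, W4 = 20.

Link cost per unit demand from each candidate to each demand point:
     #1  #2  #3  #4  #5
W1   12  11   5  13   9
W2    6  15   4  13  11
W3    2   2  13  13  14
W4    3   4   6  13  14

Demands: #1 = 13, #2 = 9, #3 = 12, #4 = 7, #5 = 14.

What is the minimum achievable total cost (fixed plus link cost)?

403

Open {W1, W4}: assign each demand point to its cheapest open site.
  #1→W4 13×3=39, #2→W4 9×4=36, #3→W1 12×5=60, #4→W1 7×13=91, #5→W1 14×9=126
  link cost 352, fixed 51 → total 403.
Compare {W2, W4}: link cost 368 + fixed 64 = 432.
Compare {W1, W2, W4}: link cost 340 + fixed 95 = 435.
Compare {W1, W3}: link cost 321 + fixed 127 = 448.
All other subsets cost ≥ 432. Minimum total cost: 403.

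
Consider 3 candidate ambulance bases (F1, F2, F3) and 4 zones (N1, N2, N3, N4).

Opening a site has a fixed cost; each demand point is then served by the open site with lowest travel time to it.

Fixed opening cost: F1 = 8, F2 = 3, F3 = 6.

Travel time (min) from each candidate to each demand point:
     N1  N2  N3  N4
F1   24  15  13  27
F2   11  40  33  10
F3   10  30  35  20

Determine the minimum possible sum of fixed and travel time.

Open {F1, F2}: assign each demand point to its cheapest open site.
  N1→F2 11, N2→F1 15, N3→F1 13, N4→F2 10
  travel time 49, fixed 11 → total 60.
Compare {F1, F2, F3}: travel time 48 + fixed 17 = 65.
Compare {F1, F3}: travel time 58 + fixed 14 = 72.
Compare {F1}: travel time 79 + fixed 8 = 87.
All other subsets cost ≥ 65. Minimum total cost: 60.

60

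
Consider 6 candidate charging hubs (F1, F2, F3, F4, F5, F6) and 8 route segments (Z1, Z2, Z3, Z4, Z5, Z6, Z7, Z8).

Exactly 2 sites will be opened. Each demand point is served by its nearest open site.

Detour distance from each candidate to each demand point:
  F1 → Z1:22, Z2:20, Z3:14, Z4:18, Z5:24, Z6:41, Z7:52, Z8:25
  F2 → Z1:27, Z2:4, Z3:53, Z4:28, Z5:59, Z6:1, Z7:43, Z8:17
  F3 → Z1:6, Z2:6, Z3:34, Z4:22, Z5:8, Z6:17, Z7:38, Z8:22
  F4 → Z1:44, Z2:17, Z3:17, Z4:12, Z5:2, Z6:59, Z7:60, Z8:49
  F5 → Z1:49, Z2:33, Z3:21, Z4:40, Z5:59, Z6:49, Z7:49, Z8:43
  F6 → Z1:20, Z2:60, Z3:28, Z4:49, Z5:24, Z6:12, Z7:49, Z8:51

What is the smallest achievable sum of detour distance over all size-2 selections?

120

Open {F3, F4}.
  Z1→F3 6, Z2→F3 6, Z3→F4 17, Z4→F4 12, Z5→F4 2, Z6→F3 17, Z7→F3 38, Z8→F3 22  ⇒ total 120.
Compare {F2, F4}: total 123.
Compare {F1, F3}: total 129.
No size-2 selection does better; minimum is 120.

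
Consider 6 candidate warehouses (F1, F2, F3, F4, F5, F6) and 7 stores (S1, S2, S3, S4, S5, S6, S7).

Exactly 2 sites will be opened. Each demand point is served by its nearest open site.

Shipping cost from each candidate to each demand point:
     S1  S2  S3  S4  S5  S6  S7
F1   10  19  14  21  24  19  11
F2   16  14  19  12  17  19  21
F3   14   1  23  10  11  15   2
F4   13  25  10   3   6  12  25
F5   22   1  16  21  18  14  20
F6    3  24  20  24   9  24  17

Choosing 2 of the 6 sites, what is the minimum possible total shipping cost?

47

Open {F3, F4}.
  S1→F4 13, S2→F3 1, S3→F4 10, S4→F4 3, S5→F4 6, S6→F4 12, S7→F3 2  ⇒ total 47.
Compare {F3, F6}: total 60.
Compare {F1, F3}: total 63.
No size-2 selection does better; minimum is 47.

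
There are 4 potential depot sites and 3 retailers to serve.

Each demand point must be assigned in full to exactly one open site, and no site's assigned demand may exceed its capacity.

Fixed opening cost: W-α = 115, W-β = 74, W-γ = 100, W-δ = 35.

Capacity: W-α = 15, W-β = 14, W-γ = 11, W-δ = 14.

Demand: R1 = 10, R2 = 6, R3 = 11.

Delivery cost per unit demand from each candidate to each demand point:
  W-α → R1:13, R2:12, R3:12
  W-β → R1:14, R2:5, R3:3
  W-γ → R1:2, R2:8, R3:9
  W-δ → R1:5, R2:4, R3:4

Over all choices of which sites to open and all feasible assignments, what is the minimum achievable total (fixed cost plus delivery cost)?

Open {W-β, W-γ, W-δ}; cheapest assignment that respects the capacities:
  W-β (cap 14, load 11): R3 — cost 11×3 = 33
  W-γ (cap 11, load 10): R1 — cost 10×2 = 20
  W-δ (cap 14, load 6): R2 — cost 6×4 = 24
  Shipping 77, fixed 209 → total 286.
  Any other capacity-feasible assignment to {W-β, W-γ, W-δ} ships for at least 77.
Compare {W-α, W-β, W-δ}: its best feasible assignment gives total 379.
Compare {W-α, W-γ, W-δ}: its best feasible assignment gives total 386.
Every other set of open sites that can feasibly serve all demand totals ≥ 379 even under its best assignment. Minimum: 286.

286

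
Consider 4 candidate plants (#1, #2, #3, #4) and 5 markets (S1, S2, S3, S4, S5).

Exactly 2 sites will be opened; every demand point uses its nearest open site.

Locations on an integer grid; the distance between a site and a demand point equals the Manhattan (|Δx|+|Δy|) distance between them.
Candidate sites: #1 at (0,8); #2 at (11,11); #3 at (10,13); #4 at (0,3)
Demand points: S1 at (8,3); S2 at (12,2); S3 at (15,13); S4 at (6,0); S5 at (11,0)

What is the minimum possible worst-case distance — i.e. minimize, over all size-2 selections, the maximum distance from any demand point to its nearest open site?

Open {#2, #4}.
  Farthest demand point is S5 at distance 11 (to #2); all others are ≤ 11.
With {#1, #2} the worst case is 14.
With {#1, #3} the worst case is 14.
No size-2 selection achieves below 11.

11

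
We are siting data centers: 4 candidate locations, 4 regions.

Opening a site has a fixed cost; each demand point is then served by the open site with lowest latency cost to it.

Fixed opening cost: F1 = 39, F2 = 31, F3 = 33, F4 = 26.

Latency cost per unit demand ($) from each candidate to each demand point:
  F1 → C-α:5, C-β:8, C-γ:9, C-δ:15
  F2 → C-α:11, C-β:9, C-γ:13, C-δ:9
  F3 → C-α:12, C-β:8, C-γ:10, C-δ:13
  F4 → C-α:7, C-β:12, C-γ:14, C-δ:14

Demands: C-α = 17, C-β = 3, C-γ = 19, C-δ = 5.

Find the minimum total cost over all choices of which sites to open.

394

Open {F1}: assign each demand point to its cheapest open site.
  C-α→F1 17×5=85, C-β→F1 3×8=24, C-γ→F1 19×9=171, C-δ→F1 5×15=75
  latency cost 355, fixed 39 → total 394.
Compare {F1, F2}: latency cost 325 + fixed 70 = 395.
Compare {F1, F4}: latency cost 350 + fixed 65 = 415.
Compare {F1, F3}: latency cost 345 + fixed 72 = 417.
All other subsets cost ≥ 395. Minimum total cost: 394.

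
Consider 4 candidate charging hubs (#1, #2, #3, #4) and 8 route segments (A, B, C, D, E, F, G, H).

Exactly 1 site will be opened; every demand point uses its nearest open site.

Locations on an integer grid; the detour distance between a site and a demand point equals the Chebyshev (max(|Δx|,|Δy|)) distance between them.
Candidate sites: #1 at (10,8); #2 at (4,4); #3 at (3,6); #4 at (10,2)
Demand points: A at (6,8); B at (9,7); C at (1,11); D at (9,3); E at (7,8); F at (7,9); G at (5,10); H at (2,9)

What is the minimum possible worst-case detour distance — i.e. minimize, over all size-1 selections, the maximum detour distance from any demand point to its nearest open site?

6

Open {#3}.
  Farthest demand point is B at detour distance 6 (to #3); all others are ≤ 6.
With {#2} the worst case is 7.
With {#1} the worst case is 9.
No size-1 selection achieves below 6.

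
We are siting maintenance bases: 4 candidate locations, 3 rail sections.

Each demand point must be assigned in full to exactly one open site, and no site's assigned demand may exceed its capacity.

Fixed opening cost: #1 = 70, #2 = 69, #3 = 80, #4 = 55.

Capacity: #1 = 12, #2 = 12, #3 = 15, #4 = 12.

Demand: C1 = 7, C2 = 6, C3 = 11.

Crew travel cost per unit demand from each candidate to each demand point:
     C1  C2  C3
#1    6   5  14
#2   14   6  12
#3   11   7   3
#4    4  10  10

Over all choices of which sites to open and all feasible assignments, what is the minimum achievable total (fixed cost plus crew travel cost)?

296

Open {#1, #3, #4}; cheapest assignment that respects the capacities:
  #1 (cap 12, load 6): C2 — cost 6×5 = 30
  #3 (cap 15, load 11): C3 — cost 11×3 = 33
  #4 (cap 12, load 7): C1 — cost 7×4 = 28
  Shipping 91, fixed 205 → total 296.
  Any other capacity-feasible assignment to {#1, #3, #4} ships for at least 91.
Compare {#2, #3, #4}: its best feasible assignment gives total 301.
Compare {#1, #2, #3}: its best feasible assignment gives total 330.
Every other set of open sites that can feasibly serve all demand totals ≥ 301 even under its best assignment. Minimum: 296.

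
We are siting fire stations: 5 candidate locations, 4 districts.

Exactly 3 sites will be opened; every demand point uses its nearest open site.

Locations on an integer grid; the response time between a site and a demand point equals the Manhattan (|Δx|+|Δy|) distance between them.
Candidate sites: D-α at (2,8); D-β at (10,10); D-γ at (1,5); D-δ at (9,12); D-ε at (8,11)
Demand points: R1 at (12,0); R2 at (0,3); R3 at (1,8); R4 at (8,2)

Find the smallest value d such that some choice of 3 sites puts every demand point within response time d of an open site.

Open {D-α, D-β, D-γ}.
  Farthest demand point is R1 at response time 12 (to D-β); all others are ≤ 12.
With {D-α, D-β, D-δ} the worst case is 12.
With {D-α, D-β, D-ε} the worst case is 12.
No size-3 selection achieves below 12.

12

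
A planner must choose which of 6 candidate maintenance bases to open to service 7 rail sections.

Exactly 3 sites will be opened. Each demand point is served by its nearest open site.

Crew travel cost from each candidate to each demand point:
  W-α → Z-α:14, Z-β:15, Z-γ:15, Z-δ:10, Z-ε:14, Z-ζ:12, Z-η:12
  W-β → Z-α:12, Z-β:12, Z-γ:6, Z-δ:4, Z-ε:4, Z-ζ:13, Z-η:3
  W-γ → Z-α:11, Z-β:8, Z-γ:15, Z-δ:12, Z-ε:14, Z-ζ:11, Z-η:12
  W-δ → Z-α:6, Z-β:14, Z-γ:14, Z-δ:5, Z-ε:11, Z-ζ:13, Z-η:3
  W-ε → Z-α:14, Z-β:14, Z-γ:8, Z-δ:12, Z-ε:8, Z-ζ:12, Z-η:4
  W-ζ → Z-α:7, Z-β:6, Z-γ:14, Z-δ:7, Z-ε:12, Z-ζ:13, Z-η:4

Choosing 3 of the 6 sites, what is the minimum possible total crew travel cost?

Open {W-β, W-γ, W-ζ}.
  Z-α→W-ζ 7, Z-β→W-ζ 6, Z-γ→W-β 6, Z-δ→W-β 4, Z-ε→W-β 4, Z-ζ→W-γ 11, Z-η→W-β 3  ⇒ total 41.
Compare {W-α, W-β, W-ζ}: total 42.
Compare {W-β, W-γ, W-δ}: total 42.
No size-3 selection does better; minimum is 41.

41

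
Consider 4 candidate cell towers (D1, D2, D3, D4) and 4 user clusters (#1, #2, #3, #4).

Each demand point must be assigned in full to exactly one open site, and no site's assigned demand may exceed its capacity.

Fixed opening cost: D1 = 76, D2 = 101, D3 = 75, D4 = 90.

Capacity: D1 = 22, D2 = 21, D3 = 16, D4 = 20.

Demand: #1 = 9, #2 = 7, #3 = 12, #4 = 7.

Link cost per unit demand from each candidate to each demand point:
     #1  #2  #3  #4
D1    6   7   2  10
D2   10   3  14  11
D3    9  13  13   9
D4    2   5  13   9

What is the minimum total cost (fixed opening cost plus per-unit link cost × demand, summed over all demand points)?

Open {D1, D4}; cheapest assignment that respects the capacities:
  D1 (cap 22, load 19): #3, #4 — cost 12×2 + 7×10 = 94
  D4 (cap 20, load 16): #1, #2 — cost 9×2 + 7×5 = 53
  Shipping 147, fixed 166 → total 313.
  Any other capacity-feasible assignment to {D1, D4} ships for at least 147.
Compare {D1, D2}: its best feasible assignment gives total 353.
Compare {D1, D3}: its best feasible assignment gives total 368.
Every other set of open sites that can feasibly serve all demand totals ≥ 353 even under its best assignment. Minimum: 313.

313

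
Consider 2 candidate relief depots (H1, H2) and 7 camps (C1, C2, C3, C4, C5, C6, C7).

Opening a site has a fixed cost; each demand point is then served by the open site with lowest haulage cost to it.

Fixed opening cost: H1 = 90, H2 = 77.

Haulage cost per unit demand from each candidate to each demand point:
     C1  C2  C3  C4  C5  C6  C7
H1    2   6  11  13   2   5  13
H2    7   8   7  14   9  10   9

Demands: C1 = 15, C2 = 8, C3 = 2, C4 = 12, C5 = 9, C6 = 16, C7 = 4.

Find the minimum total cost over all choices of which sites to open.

Open {H1}: assign each demand point to its cheapest open site.
  C1→H1 15×2=30, C2→H1 8×6=48, C3→H1 2×11=22, C4→H1 12×13=156, C5→H1 9×2=18, C6→H1 16×5=80, C7→H1 4×13=52
  haulage cost 406, fixed 90 → total 496.
Compare {H1, H2}: haulage cost 382 + fixed 167 = 549.
Compare {H2}: haulage cost 628 + fixed 77 = 705.

496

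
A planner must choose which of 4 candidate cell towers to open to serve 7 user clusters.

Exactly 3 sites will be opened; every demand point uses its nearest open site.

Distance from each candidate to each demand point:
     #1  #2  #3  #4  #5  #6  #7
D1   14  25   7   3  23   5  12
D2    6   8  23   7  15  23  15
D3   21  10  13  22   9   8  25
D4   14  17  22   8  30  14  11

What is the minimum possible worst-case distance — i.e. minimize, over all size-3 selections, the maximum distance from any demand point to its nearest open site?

Open {D1, D2, D3}.
  Farthest demand point is #7 at distance 12 (to D1); all others are ≤ 12.
With {D2, D3, D4} the worst case is 13.
With {D1, D3, D4} the worst case is 14.
No size-3 selection achieves below 12.

12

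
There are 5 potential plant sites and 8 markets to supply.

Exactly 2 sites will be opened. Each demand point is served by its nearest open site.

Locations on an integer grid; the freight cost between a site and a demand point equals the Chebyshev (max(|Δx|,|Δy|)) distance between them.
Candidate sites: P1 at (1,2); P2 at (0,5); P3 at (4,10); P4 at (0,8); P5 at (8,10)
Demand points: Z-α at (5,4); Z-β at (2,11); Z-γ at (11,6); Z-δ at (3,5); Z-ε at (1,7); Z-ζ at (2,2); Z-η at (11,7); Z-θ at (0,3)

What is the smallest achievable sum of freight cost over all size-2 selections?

Open {P1, P5}.
  Z-α→P1 4, Z-β→P5 6, Z-γ→P5 4, Z-δ→P1 3, Z-ε→P1 5, Z-ζ→P1 1, Z-η→P5 3, Z-θ→P1 1  ⇒ total 27.
Compare {P1, P3}: total 28.
Compare {P2, P5}: total 28.
No size-2 selection does better; minimum is 27.

27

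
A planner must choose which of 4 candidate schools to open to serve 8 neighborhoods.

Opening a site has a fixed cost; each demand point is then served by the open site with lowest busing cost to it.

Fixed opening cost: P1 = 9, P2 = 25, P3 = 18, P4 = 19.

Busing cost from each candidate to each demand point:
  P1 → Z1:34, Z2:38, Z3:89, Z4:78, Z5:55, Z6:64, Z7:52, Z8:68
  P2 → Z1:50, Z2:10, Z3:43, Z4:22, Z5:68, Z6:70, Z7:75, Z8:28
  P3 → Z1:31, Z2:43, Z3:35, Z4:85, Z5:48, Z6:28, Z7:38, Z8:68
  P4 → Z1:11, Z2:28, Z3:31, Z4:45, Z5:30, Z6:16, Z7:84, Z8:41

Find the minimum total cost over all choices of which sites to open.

248

Open {P2, P3, P4}: assign each demand point to its cheapest open site.
  Z1→P4 11, Z2→P2 10, Z3→P4 31, Z4→P2 22, Z5→P4 30, Z6→P4 16, Z7→P3 38, Z8→P2 28
  busing cost 186, fixed 62 → total 248.
Compare {P1, P2, P4}: busing cost 200 + fixed 53 = 253.
Compare {P1, P2, P3, P4}: busing cost 186 + fixed 71 = 257.
Compare {P2, P4}: busing cost 223 + fixed 44 = 267.
All other subsets cost ≥ 253. Minimum total cost: 248.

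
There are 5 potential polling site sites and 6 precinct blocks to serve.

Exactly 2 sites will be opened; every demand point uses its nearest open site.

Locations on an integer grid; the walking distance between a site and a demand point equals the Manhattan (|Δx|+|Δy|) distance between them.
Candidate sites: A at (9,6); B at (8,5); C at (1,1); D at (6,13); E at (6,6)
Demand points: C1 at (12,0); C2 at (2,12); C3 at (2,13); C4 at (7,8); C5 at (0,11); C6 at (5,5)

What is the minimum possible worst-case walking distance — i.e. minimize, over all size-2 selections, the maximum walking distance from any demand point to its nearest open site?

Open {A, D}.
  Farthest demand point is C1 at walking distance 9 (to A); all others are ≤ 9.
With {B, D} the worst case is 9.
With {A, E} the worst case is 11.
No size-2 selection achieves below 9.

9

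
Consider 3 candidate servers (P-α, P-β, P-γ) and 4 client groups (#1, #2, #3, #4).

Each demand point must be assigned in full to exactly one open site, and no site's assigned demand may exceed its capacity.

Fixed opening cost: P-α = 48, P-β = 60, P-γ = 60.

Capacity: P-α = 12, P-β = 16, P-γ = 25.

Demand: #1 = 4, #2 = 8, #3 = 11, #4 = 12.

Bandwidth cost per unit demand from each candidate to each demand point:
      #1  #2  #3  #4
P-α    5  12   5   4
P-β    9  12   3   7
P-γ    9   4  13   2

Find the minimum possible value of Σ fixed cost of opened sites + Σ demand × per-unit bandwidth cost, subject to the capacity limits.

Open {P-β, P-γ}; cheapest assignment that respects the capacities:
  P-β (cap 16, load 15): #1, #3 — cost 4×9 + 11×3 = 69
  P-γ (cap 25, load 20): #2, #4 — cost 8×4 + 12×2 = 56
  Shipping 125, fixed 120 → total 245.
  Any other capacity-feasible assignment to {P-β, P-γ} ships for at least 125.
Compare {P-α, P-γ}: its best feasible assignment gives total 255.
Compare {P-α, P-β, P-γ}: its best feasible assignment gives total 277.
Every other set of open sites that can feasibly serve all demand totals ≥ 255 even under its best assignment. Minimum: 245.

245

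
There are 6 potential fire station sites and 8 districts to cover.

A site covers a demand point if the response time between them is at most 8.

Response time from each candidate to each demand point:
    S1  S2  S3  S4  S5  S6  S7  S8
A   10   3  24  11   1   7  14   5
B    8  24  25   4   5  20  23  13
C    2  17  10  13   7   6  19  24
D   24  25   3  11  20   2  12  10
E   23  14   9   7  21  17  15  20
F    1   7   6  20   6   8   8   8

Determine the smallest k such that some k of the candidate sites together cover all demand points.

Coverage sets (demand points within 8 of each site):
  A: {S2, S5, S6, S8}
  B: {S1, S4, S5}
  C: {S1, S5, S6}
  D: {S3, S6}
  E: {S4}
  F: {S1, S2, S3, S5, S6, S7, S8}
No single site covers all 8 demand points.
But {B, F} covers everything, so the minimum is 2.

2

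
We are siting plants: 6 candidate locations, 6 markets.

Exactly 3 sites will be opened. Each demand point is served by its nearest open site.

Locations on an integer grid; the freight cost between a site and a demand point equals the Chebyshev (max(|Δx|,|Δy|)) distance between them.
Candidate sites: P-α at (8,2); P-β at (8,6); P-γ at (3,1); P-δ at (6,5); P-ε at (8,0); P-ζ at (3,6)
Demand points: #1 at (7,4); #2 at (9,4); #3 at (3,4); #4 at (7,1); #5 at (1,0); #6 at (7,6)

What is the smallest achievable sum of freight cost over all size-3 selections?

Open {P-α, P-γ, P-δ}.
  #1→P-δ 1, #2→P-α 2, #3→P-γ 3, #4→P-α 1, #5→P-γ 2, #6→P-δ 1  ⇒ total 10.
Compare {P-α, P-β, P-γ}: total 11.
Compare {P-β, P-γ, P-ε}: total 11.
No size-3 selection does better; minimum is 10.

10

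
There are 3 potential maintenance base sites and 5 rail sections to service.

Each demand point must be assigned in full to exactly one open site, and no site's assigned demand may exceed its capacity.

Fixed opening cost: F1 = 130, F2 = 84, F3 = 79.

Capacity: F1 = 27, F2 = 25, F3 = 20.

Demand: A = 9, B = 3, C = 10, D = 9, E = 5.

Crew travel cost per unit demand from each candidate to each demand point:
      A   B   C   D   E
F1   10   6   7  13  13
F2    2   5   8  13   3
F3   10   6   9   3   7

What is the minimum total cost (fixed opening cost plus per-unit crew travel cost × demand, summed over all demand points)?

321

Open {F2, F3}; cheapest assignment that respects the capacities:
  F2 (cap 25, load 24): A, C, E — cost 9×2 + 10×8 + 5×3 = 113
  F3 (cap 20, load 12): B, D — cost 3×6 + 9×3 = 45
  Shipping 158, fixed 163 → total 321.
  Any other capacity-feasible assignment to {F2, F3} ships for at least 158.
Compare {F1, F2, F3}: its best feasible assignment gives total 438.
Compare {F1, F2}: its best feasible assignment gives total 449.
Every other set of open sites that can feasibly serve all demand totals ≥ 438 even under its best assignment. Minimum: 321.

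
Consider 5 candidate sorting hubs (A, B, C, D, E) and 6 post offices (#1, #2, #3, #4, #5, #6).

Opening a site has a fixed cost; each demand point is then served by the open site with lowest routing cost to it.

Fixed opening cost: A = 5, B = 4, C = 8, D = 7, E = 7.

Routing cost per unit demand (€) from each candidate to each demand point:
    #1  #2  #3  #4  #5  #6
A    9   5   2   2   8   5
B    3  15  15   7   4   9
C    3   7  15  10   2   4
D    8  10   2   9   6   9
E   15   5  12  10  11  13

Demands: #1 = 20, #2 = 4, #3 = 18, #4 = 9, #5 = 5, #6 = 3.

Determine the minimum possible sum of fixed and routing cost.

169

Open {A, C}: assign each demand point to its cheapest open site.
  #1→C 20×3=60, #2→A 4×5=20, #3→A 18×2=36, #4→A 9×2=18, #5→C 5×2=10, #6→C 3×4=12
  routing cost 156, fixed 13 → total 169.
Compare {A, B, C}: routing cost 156 + fixed 17 = 173.
Compare {A, C, D}: routing cost 156 + fixed 20 = 176.
Compare {A, C, E}: routing cost 156 + fixed 20 = 176.
All other subsets cost ≥ 173. Minimum total cost: 169.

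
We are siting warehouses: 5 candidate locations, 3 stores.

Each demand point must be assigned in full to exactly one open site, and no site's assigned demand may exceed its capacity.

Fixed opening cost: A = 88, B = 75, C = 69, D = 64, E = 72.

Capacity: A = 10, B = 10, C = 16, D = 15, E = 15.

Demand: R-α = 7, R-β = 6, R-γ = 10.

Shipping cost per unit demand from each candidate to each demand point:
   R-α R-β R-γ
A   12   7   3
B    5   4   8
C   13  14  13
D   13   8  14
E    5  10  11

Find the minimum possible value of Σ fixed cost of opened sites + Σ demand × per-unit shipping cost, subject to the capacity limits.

Open {A, E}; cheapest assignment that respects the capacities:
  A (cap 10, load 10): R-γ — cost 10×3 = 30
  E (cap 15, load 13): R-α, R-β — cost 7×5 + 6×10 = 95
  Shipping 125, fixed 160 → total 285.
  Any other capacity-feasible assignment to {A, E} ships for at least 125.
Compare {A, D}: its best feasible assignment gives total 321.
Compare {B, E}: its best feasible assignment gives total 322.
Every other set of open sites that can feasibly serve all demand totals ≥ 321 even under its best assignment. Minimum: 285.

285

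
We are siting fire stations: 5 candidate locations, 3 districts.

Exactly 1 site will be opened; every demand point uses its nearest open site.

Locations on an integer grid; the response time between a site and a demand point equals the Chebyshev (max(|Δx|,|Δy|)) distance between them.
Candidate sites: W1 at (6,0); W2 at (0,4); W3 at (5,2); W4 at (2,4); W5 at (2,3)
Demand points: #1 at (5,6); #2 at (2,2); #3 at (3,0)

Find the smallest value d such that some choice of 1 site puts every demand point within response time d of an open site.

Open {W5}.
  Farthest demand point is #1 at response time 3 (to W5); all others are ≤ 3.
With {W3} the worst case is 4.
With {W4} the worst case is 4.
No size-1 selection achieves below 3.

3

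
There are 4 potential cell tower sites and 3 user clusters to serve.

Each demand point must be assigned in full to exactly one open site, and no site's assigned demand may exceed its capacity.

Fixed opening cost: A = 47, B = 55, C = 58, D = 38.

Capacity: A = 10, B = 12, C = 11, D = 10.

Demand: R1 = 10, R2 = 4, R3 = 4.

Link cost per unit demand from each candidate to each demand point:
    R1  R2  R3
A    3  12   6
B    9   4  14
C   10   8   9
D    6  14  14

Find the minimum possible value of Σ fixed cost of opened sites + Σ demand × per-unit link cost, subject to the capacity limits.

Open {A, C}; cheapest assignment that respects the capacities:
  A (cap 10, load 10): R1 — cost 10×3 = 30
  C (cap 11, load 8): R2, R3 — cost 4×8 + 4×9 = 68
  Shipping 98, fixed 105 → total 203.
  Any other capacity-feasible assignment to {A, C} ships for at least 98.
Compare {A, B}: its best feasible assignment gives total 204.
Compare {A, D}: its best feasible assignment gives total 217.
Every other set of open sites that can feasibly serve all demand totals ≥ 204 even under its best assignment. Minimum: 203.

203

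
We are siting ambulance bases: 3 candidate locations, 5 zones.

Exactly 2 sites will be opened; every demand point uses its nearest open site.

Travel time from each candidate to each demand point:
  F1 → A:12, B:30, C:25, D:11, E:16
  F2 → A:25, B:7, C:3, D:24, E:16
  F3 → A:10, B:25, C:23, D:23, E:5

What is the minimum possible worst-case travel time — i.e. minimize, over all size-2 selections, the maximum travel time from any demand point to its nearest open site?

Open {F1, F2}.
  Farthest demand point is E at travel time 16 (to F1); all others are ≤ 16.
With {F2, F3} the worst case is 23.
With {F1, F3} the worst case is 25.
No size-2 selection achieves below 16.

16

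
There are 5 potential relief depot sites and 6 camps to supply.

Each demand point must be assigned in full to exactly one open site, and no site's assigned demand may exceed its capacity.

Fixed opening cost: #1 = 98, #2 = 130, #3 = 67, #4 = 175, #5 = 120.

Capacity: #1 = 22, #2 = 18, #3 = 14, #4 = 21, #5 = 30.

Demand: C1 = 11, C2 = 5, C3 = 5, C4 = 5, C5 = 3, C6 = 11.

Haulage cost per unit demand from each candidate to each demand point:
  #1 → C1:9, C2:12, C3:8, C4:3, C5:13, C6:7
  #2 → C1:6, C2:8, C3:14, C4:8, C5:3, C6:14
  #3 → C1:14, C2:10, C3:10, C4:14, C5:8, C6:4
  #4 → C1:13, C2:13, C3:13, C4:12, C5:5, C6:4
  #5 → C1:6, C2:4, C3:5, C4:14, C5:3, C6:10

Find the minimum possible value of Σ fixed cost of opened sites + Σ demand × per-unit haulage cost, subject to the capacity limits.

Open {#3, #5}; cheapest assignment that respects the capacities:
  #3 (cap 14, load 11): C6 — cost 11×4 = 44
  #5 (cap 30, load 29): C1, C2, C3, C4, C5 — cost 11×6 + 5×4 + 5×5 + 5×14 + 3×3 = 190
  Shipping 234, fixed 187 → total 421.
  Any other capacity-feasible assignment to {#3, #5} ships for at least 234.
Compare {#1, #5}: its best feasible assignment gives total 430.
Compare {#1, #3, #5}: its best feasible assignment gives total 464.
Every other set of open sites that can feasibly serve all demand totals ≥ 430 even under its best assignment. Minimum: 421.

421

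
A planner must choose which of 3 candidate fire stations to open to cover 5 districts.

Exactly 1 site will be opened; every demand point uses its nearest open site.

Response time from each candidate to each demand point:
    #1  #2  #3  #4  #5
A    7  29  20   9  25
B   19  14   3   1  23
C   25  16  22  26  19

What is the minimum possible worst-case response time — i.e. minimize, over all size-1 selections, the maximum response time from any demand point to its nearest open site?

Open {B}.
  Farthest demand point is #5 at response time 23 (to B); all others are ≤ 23.
With {C} the worst case is 26.
With {A} the worst case is 29.
No size-1 selection achieves below 23.

23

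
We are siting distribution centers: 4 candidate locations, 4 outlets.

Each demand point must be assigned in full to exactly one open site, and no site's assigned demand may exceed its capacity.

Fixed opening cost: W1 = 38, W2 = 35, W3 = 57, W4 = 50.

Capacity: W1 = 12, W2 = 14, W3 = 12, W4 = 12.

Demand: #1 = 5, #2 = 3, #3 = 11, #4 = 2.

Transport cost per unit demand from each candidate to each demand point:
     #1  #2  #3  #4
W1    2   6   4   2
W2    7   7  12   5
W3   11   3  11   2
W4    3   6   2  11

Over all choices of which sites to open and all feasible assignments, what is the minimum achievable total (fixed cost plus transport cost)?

Open {W1, W4}; cheapest assignment that respects the capacities:
  W1 (cap 12, load 10): #1, #2, #4 — cost 5×2 + 3×6 + 2×2 = 32
  W4 (cap 12, load 11): #3 — cost 11×2 = 22
  Shipping 54, fixed 88 → total 142.
  Any other capacity-feasible assignment to {W1, W4} ships for at least 54.
Compare {W2, W4}: its best feasible assignment gives total 173.
Compare {W1, W2, W4}: its best feasible assignment gives total 177.
Every other set of open sites that can feasibly serve all demand totals ≥ 173 even under its best assignment. Minimum: 142.

142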